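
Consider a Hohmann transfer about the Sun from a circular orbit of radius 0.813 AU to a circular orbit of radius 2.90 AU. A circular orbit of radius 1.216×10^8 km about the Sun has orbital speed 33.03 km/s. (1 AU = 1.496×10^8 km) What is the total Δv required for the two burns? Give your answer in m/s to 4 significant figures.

From the circular-orbit relation v² = μ/r at r = 1.216×10^8 km: μ = v²r = (33.03)² × 1.216×10^8 = 1.32663×10^11 km³/s².
In km: r₁ = 0.813 × 1.496×10^8 = 1.216248×10^8 km; r₂ = 2.90 × 1.496×10^8 = 4.3384×10^8 km.
Transfer-ellipse semi-major axis a_t = (r₁ + r₂)/2 = (1.216248×10^8 + 4.3384×10^8)/2 = 2.777324×10^8 km.
At r₁ the circular-orbit speed is v₁ = √(μ/r₁) = 33.027 km/s.
Transfer-orbit speed at r₁ (vis-viva equation): v_p = √[μ(2/r₁ − 1/a_t)] = 41.278 km/s.
First burn Δv₁ = |v_p − v₁| = 8.251 km/s.
At r₂, v₂ = √(μ/r₂) = 17.487 km/s.
Transfer-orbit speed at r₂: v_a = √[μ(2/r₂ − 1/a_t)] = 11.572 km/s.
Second burn Δv₂ = |v₂ − v_a| = 5.915 km/s.
Total Δv = Δv₁ + Δv₂ = 14.17 km/s.

Δv = 14170 m/s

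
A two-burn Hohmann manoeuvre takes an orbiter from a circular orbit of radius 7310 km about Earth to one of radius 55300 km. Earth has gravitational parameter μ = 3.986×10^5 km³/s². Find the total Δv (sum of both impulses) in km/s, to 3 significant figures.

The Hohmann ellipse has a_t = (r₁ + r₂)/2 = 31305 km.
At r₁ the circular-orbit speed is v₁ = √(μ/r₁) = 7.38431 km/s.
On the transfer ellipse at r₁, v² = μ(2/r − 1/a) gives v_p = √[μ(2/r₁ − 1/a_t)] = 9.81444 km/s.
First burn Δv₁ = |v_p − v₁| = 2.43013 km/s.
Circular speed at r₂: v₂ = √(μ/r₂) = 2.68476 km/s.
Transfer-orbit speed at r₂: v_a = √[μ(2/r₂ − 1/a_t)] = 1.29735 km/s.
Second burn Δv₂ = |v₂ − v_a| = 1.38741 km/s.
Total Δv = Δv₁ + Δv₂ = 3.818 km/s.

Δv = 3.82 km/s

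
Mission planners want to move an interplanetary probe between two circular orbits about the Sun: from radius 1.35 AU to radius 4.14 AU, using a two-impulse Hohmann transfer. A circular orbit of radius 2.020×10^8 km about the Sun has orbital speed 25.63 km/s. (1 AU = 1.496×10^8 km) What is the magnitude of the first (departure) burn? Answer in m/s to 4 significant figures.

Δv₁ = 5846 m/s

From the circular-orbit relation v² = μ/r at r = 2.020×10^8 km: μ = v²r = (25.63)² × 2.020×10^8 = 1.32693×10^11 km³/s².
In km: r₁ = 1.35 × 1.496×10^8 = 2.0196×10^8 km; r₂ = 4.14 × 1.496×10^8 = 6.19344×10^8 km.
The Hohmann ellipse has a_t = (r₁ + r₂)/2 = 4.10652×10^8 km.
On the circular orbit at r = 2.0196×10^8 km, v_c = √(μ/r) = 25.633 km/s.
Transfer-orbit speed at the same r (vis-viva, a = a_t): v_t = √[μ(2/r − 1/a_t)] = 31.479 km/s.
Δv₁ = |v_t − v_c| = |31.479 − 25.633| = 5.846 km/s.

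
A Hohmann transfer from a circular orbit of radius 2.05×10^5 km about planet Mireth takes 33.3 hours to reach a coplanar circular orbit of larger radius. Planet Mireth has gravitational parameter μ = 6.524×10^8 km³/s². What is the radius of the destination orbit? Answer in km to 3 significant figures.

Transfer time t = 33.3 hours = 1.1988×10^5 s, and t = π√(a_t³/μ).
So a_t = (μ t²/π²)^(1/3) = (6.524×10^8 × (1.1988×10^5)² / π²)^(1/3) = 9.8304×10^5 km.
Since a_t = (r₁ + r₂)/2, r₂ = 2a_t − r₁ = 2×9.8304×10^5 − 2.050×10^5 = 1.76108×10^6 km.

r₂ = 1.76×10^6 km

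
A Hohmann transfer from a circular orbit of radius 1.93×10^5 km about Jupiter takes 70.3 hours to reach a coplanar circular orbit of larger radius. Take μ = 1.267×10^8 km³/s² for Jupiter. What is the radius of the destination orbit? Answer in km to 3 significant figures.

Transfer time t = 70.3 hours = 2.5308×10^5 s, and t = π√(a_t³/μ).
So a_t = (μ t²/π²)^(1/3) = (1.267×10^8 × (2.5308×10^5)² / π²)^(1/3) = 9.3684×10^5 km.
Since a_t = (r₁ + r₂)/2, r₂ = 2a_t − r₁ = 2×9.3684×10^5 − 1.930×10^5 = 1.68068×10^6 km.

r₂ = 1.68×10^6 km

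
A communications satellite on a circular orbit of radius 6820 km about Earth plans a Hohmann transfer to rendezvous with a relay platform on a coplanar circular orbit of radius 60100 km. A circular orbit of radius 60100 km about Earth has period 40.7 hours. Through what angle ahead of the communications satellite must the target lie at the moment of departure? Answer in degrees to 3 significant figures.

φ = 105°

From Kepler's third law T² = 4π²r³/μ at r = 60100 km, T = 40.7 hours = 40.7 × 3600 s = 1.4652×10^5 s: μ = 4π²r³/T² = 3.99199×10^5 km³/s².
Semi-major axis of the transfer orbit: a_t = (6820 + 60100)/2 = 33460 km.
Transfer time t = π√(a_t³/μ) = 30430 s.
Target angular speed ω₂ = √(μ/r₂³) = 4.288×10^-5 rad/s.
Angle swept by the target during transfer: ω₂·t = 1.305 rad = 74.77°.
Arrival is 180° from departure on the ellipse, so φ = 180° − 74.77° = 105°.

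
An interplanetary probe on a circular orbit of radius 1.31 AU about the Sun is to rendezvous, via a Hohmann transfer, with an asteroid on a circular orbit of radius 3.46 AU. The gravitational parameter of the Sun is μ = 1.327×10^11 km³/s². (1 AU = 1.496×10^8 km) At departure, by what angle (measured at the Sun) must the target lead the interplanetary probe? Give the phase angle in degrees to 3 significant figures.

In km: r₁ = 1.31 × 1.496×10^8 = 1.95976×10^8 km; r₂ = 3.46 × 1.496×10^8 = 5.17616×10^8 km.
Transfer-ellipse semi-major axis a_t = (r₁ + r₂)/2 = (1.95976×10^8 + 5.17616×10^8)/2 = 3.56796×10^8 km.
The half-period of the transfer ellipse is t = π√(a_t³/μ) = 5.812×10^7 s.
Target angular speed ω₂ = √(μ/r₂³) = 3.093×10^-8 rad/s.
Angle swept by the target during transfer: ω₂·t = 1.798 rad = 103.0°.
The interplanetary probe traverses 180° on the transfer ellipse, so the target must lead by 180° − 103.0° = 77.0°.

φ = 77.0°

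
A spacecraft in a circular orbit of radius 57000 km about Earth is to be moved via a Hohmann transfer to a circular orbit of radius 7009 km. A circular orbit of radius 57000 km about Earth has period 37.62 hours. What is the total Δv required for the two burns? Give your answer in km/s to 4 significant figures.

Δv = 3.930 km/s

From Kepler's third law T² = 4π²r³/μ at r = 57000 km, T = 37.62 hours = 37.62 × 3600 s = 1.35432×10^5 s: μ = 4π²r³/T² = 3.98604×10^5 km³/s².
Semi-major axis of the transfer orbit: a_t = (57000 + 7009)/2 = 32004.5 km.
At r₁ the circular-orbit speed is v₁ = √(μ/r₁) = 2.6444 km/s.
On the transfer ellipse at r₁, vis-viva gives v_a = √[μ(2/r₁ − 1/a_t)] = 1.2375 km/s.
First burn Δv₁ = |v_a − v₁| = 1.407 km/s.
Circular speed at r₂: v₂ = √(μ/r₂) = 7.5412 km/s.
Transfer-orbit speed at r₂: v_p = √[μ(2/r₂ − 1/a_t)] = 10.064 km/s.
Second burn Δv₂ = |v₂ − v_p| = 2.523 km/s.
Δv = Δv₁ + Δv₂ = 1.407 + 2.523 = 3.930 km/s.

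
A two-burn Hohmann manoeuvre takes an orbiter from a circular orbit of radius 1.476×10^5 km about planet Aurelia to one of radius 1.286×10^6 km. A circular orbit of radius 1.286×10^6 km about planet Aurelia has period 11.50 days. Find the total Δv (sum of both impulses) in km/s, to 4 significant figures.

From Kepler's third law T² = 4π²r³/μ at r = 1.286×10^6 km, T = 11.50 days = 11.50 × 86400 s = 9.936×10^5 s: μ = 4π²r³/T² = 8.50471×10^7 km³/s².
Semi-major axis of the transfer orbit: a_t = (1.476×10^5 + 1.286×10^6)/2 = 7.168×10^5 km.
At r₁ the circular-orbit speed is v₁ = √(μ/r₁) = 24.004 km/s.
On the transfer ellipse at r₁, v² = μ(2/r − 1/a) gives v_p = √[μ(2/r₁ − 1/a_t)] = 32.152 km/s.
First burn Δv₁ = |v_p − v₁| = 8.148 km/s.
At r₂, v₂ = √(μ/r₂) = 8.132 km/s.
Transfer-orbit speed at r₂: v_a = √[μ(2/r₂ − 1/a_t)] = 3.690 km/s.
Second burn Δv₂ = |v₂ − v_a| = 4.442 km/s.
Total Δv = Δv₁ + Δv₂ = 12.59 km/s.

Δv = 12.59 km/s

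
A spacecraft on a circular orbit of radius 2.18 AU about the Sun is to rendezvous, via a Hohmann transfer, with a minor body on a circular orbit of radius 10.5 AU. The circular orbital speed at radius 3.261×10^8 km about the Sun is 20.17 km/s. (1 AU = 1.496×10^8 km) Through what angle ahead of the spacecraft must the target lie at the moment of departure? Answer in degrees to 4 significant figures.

From the circular-orbit relation v² = μ/r at r = 3.261×10^8 km: μ = v²r = (20.17)² × 3.261×10^8 = 1.32667×10^11 km³/s².
In km: r₁ = 2.18 × 1.496×10^8 = 3.26128×10^8 km; r₂ = 10.5 × 1.496×10^8 = 1.5708×10^9 km.
Semi-major axis of the transfer orbit: a_t = (3.26128×10^8 + 1.5708×10^9)/2 = 9.48464×10^8 km.
Transfer time t = π√(a_t³/μ) = 2.519×10^8 s.
Target angular speed ω₂ = √(μ/r₂³) = 5.851×10^-9 rad/s.
Angle swept by the target during transfer: ω₂·t = 1.474 rad = 84.45°.
The spacecraft traverses 180° on the transfer ellipse, so the target must lead by 180° − 84.45° = 95.55°.

φ = 95.55°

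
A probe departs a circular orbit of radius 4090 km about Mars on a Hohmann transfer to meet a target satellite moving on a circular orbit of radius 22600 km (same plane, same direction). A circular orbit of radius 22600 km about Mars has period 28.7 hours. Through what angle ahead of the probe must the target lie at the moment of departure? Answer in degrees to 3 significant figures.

φ = 98.3°

From Kepler's third law T² = 4π²r³/μ at r = 22600 km, T = 28.7 hours = 28.7 × 3600 s = 1.0332×10^5 s: μ = 4π²r³/T² = 42689.0 km³/s².
Transfer-ellipse semi-major axis a_t = (r₁ + r₂)/2 = (4090 + 22600)/2 = 13345 km.
The half-period of the transfer ellipse is t = π√(a_t³/μ) = 23440.6 s.
Target angular speed ω₂ = √(μ/r₂³) = 6.08129×10^-5 rad/s.
Angle swept by the target during transfer: ω₂·t = 1.42549 rad = 81.67°.
The probe traverses 180° on the transfer ellipse, so the target must lead by 180° − 81.67° = 98.3°.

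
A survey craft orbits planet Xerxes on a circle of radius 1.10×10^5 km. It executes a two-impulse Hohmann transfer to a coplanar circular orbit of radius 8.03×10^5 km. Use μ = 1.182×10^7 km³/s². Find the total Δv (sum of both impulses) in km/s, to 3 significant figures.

Semi-major axis of the transfer orbit: a_t = (1.100×10^5 + 8.030×10^5)/2 = 4.565×10^5 km.
Circular speed at r₁: v₁ = √(μ/r₁) = √(1.182×10^7/1.100×10^5) = 10.3660 km/s.
Transfer-orbit speed at r₁ (vis-viva equation): v_p = √[μ(2/r₁ − 1/a_t)] = 13.7483 km/s.
First burn Δv₁ = |v_p − v₁| = 3.3823 km/s.
Circular speed at r₂: v₂ = √(μ/r₂) = 3.8366 km/s.
Transfer-orbit speed at r₂: v_a = √[μ(2/r₂ − 1/a_t)] = 1.8833 km/s.
Second burn Δv₂ = |v₂ − v_a| = 1.9533 km/s.
Δv = Δv₁ + Δv₂ = 3.3823 + 1.9533 = 5.336 km/s.

Δv = 5.34 km/s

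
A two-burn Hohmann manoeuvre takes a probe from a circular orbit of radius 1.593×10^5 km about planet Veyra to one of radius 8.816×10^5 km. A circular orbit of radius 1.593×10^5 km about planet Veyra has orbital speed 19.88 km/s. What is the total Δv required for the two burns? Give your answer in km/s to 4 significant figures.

From the circular-orbit relation v² = μ/r at r = 1.593×10^5 km: μ = v²r = (19.88)² × 1.593×10^5 = 6.29577×10^7 km³/s².
Transfer-ellipse semi-major axis a_t = (r₁ + r₂)/2 = (1.593×10^5 + 8.816×10^5)/2 = 5.2045×10^5 km.
Circular speed at r₁: v₁ = √(μ/r₁) = √(6.29577×10^7/1.593×10^5) = 19.880 km/s.
On the transfer ellipse at r₁, vis-viva gives v_p = √[μ(2/r₁ − 1/a_t)] = 25.874 km/s.
First burn Δv₁ = |v_p − v₁| = 5.994 km/s.
At r₂, v₂ = √(μ/r₂) = 8.4506 km/s.
Transfer-orbit speed at r₂: v_a = √[μ(2/r₂ − 1/a_t)] = 4.6753 km/s.
Second burn Δv₂ = |v₂ − v_a| = 3.775 km/s.
Δv = Δv₁ + Δv₂ = 5.994 + 3.775 = 9.769 km/s.

Δv = 9.769 km/s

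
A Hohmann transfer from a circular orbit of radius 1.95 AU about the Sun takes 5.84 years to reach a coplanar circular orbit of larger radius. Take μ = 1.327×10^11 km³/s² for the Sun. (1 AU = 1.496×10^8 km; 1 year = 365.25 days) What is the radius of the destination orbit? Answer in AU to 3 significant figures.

In km: r₁ = 1.95 × 1.496×10^8 = 2.9172×10^8 km.
Transfer time t = 5.84 years × 365.25 × 86400 s = 1.84296384×10^8 s, and t = π√(a_t³/μ).
So a_t = (μ t²/π²)^(1/3) = (1.327×10^11 × (1.84296384×10^8)² / π²)^(1/3) = 7.7008×10^8 km.
Since a_t = (r₁ + r₂)/2, r₂ = 2a_t − r₁ = 2×7.7008×10^8 − 2.9172×10^8 = 1.24844×10^9 km.
In AU: r₂ = 1.24844×10^9 / 1.496×10^8 = 8.35 AU.

r₂ = 8.35 AU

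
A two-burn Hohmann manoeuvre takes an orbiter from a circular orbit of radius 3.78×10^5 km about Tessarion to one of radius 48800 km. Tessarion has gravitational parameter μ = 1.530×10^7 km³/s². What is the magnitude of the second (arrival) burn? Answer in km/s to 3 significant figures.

Δv₂ = 5.86 km/s

Transfer-ellipse semi-major axis a_t = (r₁ + r₂)/2 = (3.780×10^5 + 48800)/2 = 2.134×10^5 km.
On the circular orbit at r = 48800 km, v_c = √(μ/r) = 17.707 km/s.
Vis-viva on the transfer ellipse at r = 48800 km gives v_t = √[μ(2/r − 1/a_t)] = 23.566 km/s.
Δv₂ = |v_t − v_c| = |23.566 − 17.707| = 5.859 km/s.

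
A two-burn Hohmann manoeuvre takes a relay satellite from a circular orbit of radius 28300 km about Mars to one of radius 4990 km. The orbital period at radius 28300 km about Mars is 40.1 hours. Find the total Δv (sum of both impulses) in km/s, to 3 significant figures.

From Kepler's third law T² = 4π²r³/μ at r = 28300 km, T = 40.1 hours = 40.1 × 3600 s = 1.4436×10^5 s: μ = 4π²r³/T² = 42936.4 km³/s².
Transfer-ellipse semi-major axis a_t = (r₁ + r₂)/2 = (28300 + 4990)/2 = 16645 km.
At r₁ the circular-orbit speed is v₁ = √(μ/r₁) = 1.2317 km/s.
On the transfer ellipse at r₁, vis-viva equation gives v_a = √[μ(2/r₁ − 1/a_t)] = 0.67442 km/s.
First burn Δv₁ = |v_a − v₁| = 0.5573 km/s.
At r₂, v₂ = √(μ/r₂) = 2.9333 km/s.
Transfer-orbit speed at r₂: v_p = √[μ(2/r₂ − 1/a_t)] = 3.8248 km/s.
Second burn Δv₂ = |v₂ − v_p| = 0.8915 km/s.
Total Δv = Δv₁ + Δv₂ = 1.449 km/s.

Δv = 1.45 km/s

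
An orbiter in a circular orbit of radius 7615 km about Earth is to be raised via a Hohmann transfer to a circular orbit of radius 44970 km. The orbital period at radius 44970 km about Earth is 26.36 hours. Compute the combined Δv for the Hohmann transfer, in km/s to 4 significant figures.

Δv = 3.602 km/s

From Kepler's third law T² = 4π²r³/μ at r = 44970 km, T = 26.36 hours = 26.36 × 3600 s = 94896 s: μ = 4π²r³/T² = 3.98687×10^5 km³/s².
Semi-major axis of the transfer orbit: a_t = (7615 + 44970)/2 = 26292.5 km.
Circular speed at r₁: v₁ = √(μ/r₁) = √(3.98687×10^5/7615) = 7.236 km/s.
On the transfer ellipse at r₁, vis-viva equation gives v_p = √[μ(2/r₁ − 1/a_t)] = 9.463 km/s.
First burn Δv₁ = |v_p − v₁| = 2.227 km/s.
Circular speed at r₂: v₂ = √(μ/r₂) = 2.9775 km/s.
Transfer-orbit speed at r₂: v_a = √[μ(2/r₂ − 1/a_t)] = 1.6024 km/s.
Second burn Δv₂ = |v₂ − v_a| = 1.375 km/s.
Δv = Δv₁ + Δv₂ = 2.227 + 1.375 = 3.602 km/s.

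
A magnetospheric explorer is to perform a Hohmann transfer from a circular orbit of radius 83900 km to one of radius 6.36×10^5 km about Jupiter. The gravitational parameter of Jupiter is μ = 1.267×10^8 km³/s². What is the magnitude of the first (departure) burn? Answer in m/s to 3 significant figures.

Semi-major axis of the transfer orbit: a_t = (83900 + 6.360×10^5)/2 = 3.5995×10^5 km.
On the circular orbit at r = 83900 km, v_c = √(μ/r) = 38.8604 km/s.
Vis-viva on the transfer ellipse at r = 83900 km gives v_t = √[μ(2/r − 1/a_t)] = 51.6553 km/s.
Δv₁ = |v_t − v_c| = |51.6553 − 38.8604| = 12.79 km/s.

Δv₁ = 12800 m/s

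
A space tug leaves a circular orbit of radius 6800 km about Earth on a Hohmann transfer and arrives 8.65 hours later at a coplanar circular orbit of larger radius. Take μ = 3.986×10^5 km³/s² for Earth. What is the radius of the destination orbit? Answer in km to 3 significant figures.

r₂ = 61100 km

Transfer time t = 8.65 hours = 31140 s, and t = π√(a_t³/μ).
So a_t = (μ t²/π²)^(1/3) = (3.986×10^5 × (31140)² / π²)^(1/3) = 33959 km.
Since a_t = (r₁ + r₂)/2, r₂ = 2a_t − r₁ = 2×33959 − 6800 = 61118 km.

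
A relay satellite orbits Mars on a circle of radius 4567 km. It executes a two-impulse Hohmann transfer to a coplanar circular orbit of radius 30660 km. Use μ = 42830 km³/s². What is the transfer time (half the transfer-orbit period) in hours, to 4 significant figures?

Transfer-ellipse semi-major axis a_t = (r₁ + r₂)/2 = (4567 + 30660)/2 = 17613.5 km.
By Kepler's third law the transfer-orbit period is T = 2π√(a_t³/μ), so t = T/2 = 35485 s.
Converting: 35485 s ÷ 3600 s/hour = 9.857 hours.

t = 9.857 hours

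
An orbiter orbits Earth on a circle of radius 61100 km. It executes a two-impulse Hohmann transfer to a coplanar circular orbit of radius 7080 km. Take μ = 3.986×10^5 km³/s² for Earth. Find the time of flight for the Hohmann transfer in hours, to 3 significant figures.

t = 8.70 hours

The Hohmann ellipse has a_t = (r₁ + r₂)/2 = 34090 km.
Transfer time t = π√(a_t³/μ) = π√((34090)³ / 3.986×10^5) = 31320 s.
Converting: 31320 s ÷ 3600 s/hour = 8.70 hours.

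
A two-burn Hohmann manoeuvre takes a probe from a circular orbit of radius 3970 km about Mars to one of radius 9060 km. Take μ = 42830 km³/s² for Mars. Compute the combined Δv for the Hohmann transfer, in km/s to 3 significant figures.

Δv = 1.07 km/s

The Hohmann ellipse has a_t = (r₁ + r₂)/2 = 6515 km.
At r₁ the circular-orbit speed is v₁ = √(μ/r₁) = 3.28457 km/s.
On the transfer ellipse at r₁, vis-viva equation gives v_p = √[μ(2/r₁ − 1/a_t)] = 3.87334 km/s.
First burn Δv₁ = |v_p − v₁| = 0.5888 km/s.
At r₂, v₂ = √(μ/r₂) = 2.174 km/s.
Transfer-orbit speed at r₂: v_a = √[μ(2/r₂ − 1/a_t)] = 1.697 km/s.
Second burn Δv₂ = |v₂ − v_a| = 0.4770 km/s.
Total Δv = Δv₁ + Δv₂ = 1.066 km/s.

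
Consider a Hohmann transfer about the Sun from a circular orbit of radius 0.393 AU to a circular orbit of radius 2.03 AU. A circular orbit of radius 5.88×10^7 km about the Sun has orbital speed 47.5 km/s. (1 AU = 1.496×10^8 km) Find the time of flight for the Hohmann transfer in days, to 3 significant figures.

t = 244 days

From the circular-orbit relation v² = μ/r at r = 5.88×10^7 km: μ = v²r = (47.5)² × 5.88×10^7 = 1.32668×10^11 km³/s².
In km: r₁ = 0.393 × 1.496×10^8 = 5.87928×10^7 km; r₂ = 2.03 × 1.496×10^8 = 3.03688×10^8 km.
Semi-major axis of the transfer orbit: a_t = (5.87928×10^7 + 3.03688×10^8)/2 = 1.812404×10^8 km.
By Kepler's third law the transfer-orbit period is T = 2π√(a_t³/μ), so t = T/2 = 2.105×10^7 s.
Converting: 2.105×10^7 s ÷ 86400 s/day = 244 days.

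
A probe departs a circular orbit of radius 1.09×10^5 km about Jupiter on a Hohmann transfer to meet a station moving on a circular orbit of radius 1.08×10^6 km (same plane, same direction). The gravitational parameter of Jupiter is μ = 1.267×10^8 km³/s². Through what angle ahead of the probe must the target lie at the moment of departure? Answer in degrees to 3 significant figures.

The Hohmann ellipse has a_t = (r₁ + r₂)/2 = 5.945×10^5 km.
Transfer time t = π√(a_t³/μ) = 1.279×10^5 s.
The target's mean motion on its circular orbit is ω₂ = √(μ/r₂³) = 1.003×10^-5 rad/s.
Angle swept by the target during transfer: ω₂·t = 1.283 rad = 73.51°.
Arrival is 180° from departure on the ellipse, so φ = 180° − 73.51° = 106°.

φ = 106°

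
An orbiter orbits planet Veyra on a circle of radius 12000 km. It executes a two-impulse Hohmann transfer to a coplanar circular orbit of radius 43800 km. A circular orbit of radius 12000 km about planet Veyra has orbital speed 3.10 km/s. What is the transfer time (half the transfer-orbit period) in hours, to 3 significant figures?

t = 12.0 hours

From the circular-orbit relation v² = μ/r at r = 12000 km: μ = v²r = (3.10)² × 12000 = 1.15320×10^5 km³/s².
The Hohmann ellipse has a_t = (r₁ + r₂)/2 = 27900 km.
By Kepler's third law the transfer-orbit period is T = 2π√(a_t³/μ), so t = T/2 = 43110 s.
Converting: 43110 s ÷ 3600 s/hour = 12.0 hours.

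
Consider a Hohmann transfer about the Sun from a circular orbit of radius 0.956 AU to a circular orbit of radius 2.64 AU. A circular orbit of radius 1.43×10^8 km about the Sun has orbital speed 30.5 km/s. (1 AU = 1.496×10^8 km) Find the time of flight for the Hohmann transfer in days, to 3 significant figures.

t = 440 days

From the circular-orbit relation v² = μ/r at r = 1.43×10^8 km: μ = v²r = (30.5)² × 1.43×10^8 = 1.33026×10^11 km³/s².
In km: r₁ = 0.956 × 1.496×10^8 = 1.430176×10^8 km; r₂ = 2.64 × 1.496×10^8 = 3.94944×10^8 km.
Transfer-ellipse semi-major axis a_t = (r₁ + r₂)/2 = (1.430176×10^8 + 3.94944×10^8)/2 = 2.689808×10^8 km.
Transfer time t = π√(a_t³/μ) = π√((2.689808×10^8)³ / 1.33026×10^11) = 3.800×10^7 s.
Converting: 3.800×10^7 s ÷ 86400 s/day = 440 days.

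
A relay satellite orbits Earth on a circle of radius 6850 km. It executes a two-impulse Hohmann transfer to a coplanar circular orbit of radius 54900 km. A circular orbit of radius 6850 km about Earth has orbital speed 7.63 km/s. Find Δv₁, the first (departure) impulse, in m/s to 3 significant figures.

Δv₁ = 2540 m/s

From the circular-orbit relation v² = μ/r at r = 6850 km: μ = v²r = (7.63)² × 6850 = 3.98786×10^5 km³/s².
Transfer-ellipse semi-major axis a_t = (r₁ + r₂)/2 = (6850 + 54900)/2 = 30875 km.
On the circular orbit at r = 6850 km, v_c = √(μ/r) = 7.6300 km/s.
Vis-viva on the transfer ellipse at r = 6850 km gives v_t = √[μ(2/r − 1/a_t)] = 10.174 km/s.
Δv₁ = |v_t − v_c| = |10.174 − 7.6300| = 2.544 km/s.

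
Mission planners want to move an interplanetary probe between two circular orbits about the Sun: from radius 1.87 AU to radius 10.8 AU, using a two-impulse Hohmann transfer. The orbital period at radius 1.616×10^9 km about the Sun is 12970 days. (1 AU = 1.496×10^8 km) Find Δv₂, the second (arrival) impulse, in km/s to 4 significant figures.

From Kepler's third law T² = 4π²r³/μ at r = 1.616×10^9 km, T = 12970 days = 12970 × 86400 s = 1.120608×10^9 s: μ = 4π²r³/T² = 1.32671×10^11 km³/s².
In km: r₁ = 1.87 × 1.496×10^8 = 2.79752×10^8 km; r₂ = 10.8 × 1.496×10^8 = 1.61568×10^9 km.
Transfer-ellipse semi-major axis a_t = (r₁ + r₂)/2 = (2.79752×10^8 + 1.61568×10^9)/2 = 9.47716×10^8 km.
On the circular orbit at r = 1.61568×10^9 km, v_c = √(μ/r) = 9.0617 km/s.
Vis-viva on the transfer ellipse at r = 1.61568×10^9 km gives v_t = √[μ(2/r − 1/a_t)] = 4.9233 km/s.
Δv₂ = |v_t − v_c| = |4.9233 − 9.0617| = 4.138 km/s.

Δv₂ = 4.138 km/s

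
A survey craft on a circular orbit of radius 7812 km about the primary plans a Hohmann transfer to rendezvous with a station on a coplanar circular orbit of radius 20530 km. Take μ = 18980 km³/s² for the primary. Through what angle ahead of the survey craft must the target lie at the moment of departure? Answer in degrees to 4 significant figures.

φ = 76.77°

Semi-major axis of the transfer orbit: a_t = (7812 + 20530)/2 = 14171 km.
Transfer time t = π√(a_t³/μ) = 38468.3 s.
Target angular speed ω₂ = √(μ/r₂³) = 4.68344×10^-5 rad/s.
Angle swept by the target during transfer: ω₂·t = 1.80164 rad = 103.23°.
The survey craft traverses 180° on the transfer ellipse, so the target must lead by 180° − 103.23° = 76.77°.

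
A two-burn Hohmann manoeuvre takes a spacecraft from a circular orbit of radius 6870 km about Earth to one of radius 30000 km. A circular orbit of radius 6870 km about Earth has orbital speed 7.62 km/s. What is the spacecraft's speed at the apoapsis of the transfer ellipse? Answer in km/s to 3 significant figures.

v = 2.23 km/s

From the circular-orbit relation v² = μ/r at r = 6870 km: μ = v²r = (7.62)² × 6870 = 3.98902×10^5 km³/s².
The Hohmann ellipse has a_t = (r₁ + r₂)/2 = 18435 km.
At apoapsis, r = 30000 km.
Vis-viva: v = √[μ(2/r − 1/a_t)] = √[3.98902×10^5 × (2/30000 − 1/18435)] = 2.226 km/s.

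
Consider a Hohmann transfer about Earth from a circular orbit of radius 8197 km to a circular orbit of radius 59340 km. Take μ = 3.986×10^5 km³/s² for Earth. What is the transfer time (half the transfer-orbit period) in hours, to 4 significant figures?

t = 8.577 hours

Semi-major axis of the transfer orbit: a_t = (8197 + 59340)/2 = 33768.5 km.
Transfer time t = π√(a_t³/μ) = π√((33768.5)³ / 3.986×10^5) = 30878 s.
Converting: 30878 s ÷ 3600 s/hour = 8.577 hours.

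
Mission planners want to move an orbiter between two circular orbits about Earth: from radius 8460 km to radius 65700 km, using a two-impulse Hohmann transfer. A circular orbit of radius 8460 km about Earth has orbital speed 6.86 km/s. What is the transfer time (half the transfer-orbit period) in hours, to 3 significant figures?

t = 9.88 hours

From the circular-orbit relation v² = μ/r at r = 8460 km: μ = v²r = (6.86)² × 8460 = 3.98124×10^5 km³/s².
Transfer-ellipse semi-major axis a_t = (r₁ + r₂)/2 = (8460 + 65700)/2 = 37080 km.
Half the transfer-orbit period gives t = π√(a_t³/μ) = 35551 s.
Converting: 35551 s ÷ 3600 s/hour = 9.88 hours.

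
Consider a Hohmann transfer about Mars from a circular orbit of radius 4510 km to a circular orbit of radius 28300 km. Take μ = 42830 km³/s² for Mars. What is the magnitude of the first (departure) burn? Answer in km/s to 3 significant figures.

Transfer-ellipse semi-major axis a_t = (r₁ + r₂)/2 = (4510 + 28300)/2 = 16405 km.
On the circular orbit at r = 4510 km, v_c = √(μ/r) = 3.08167 km/s.
Vis-viva on the transfer ellipse at r = 4510 km gives v_t = √[μ(2/r − 1/a_t)] = 4.04754 km/s.
Δv₁ = |v_t − v_c| = |4.04754 − 3.08167| = 0.9659 km/s.

Δv₁ = 0.966 km/s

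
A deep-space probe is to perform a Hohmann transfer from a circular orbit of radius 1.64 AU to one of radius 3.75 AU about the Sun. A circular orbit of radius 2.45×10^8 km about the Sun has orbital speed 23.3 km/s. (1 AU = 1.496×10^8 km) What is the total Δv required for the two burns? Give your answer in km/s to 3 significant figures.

Δv = 7.57 km/s

From the circular-orbit relation v² = μ/r at r = 2.45×10^8 km: μ = v²r = (23.3)² × 2.45×10^8 = 1.33008×10^11 km³/s².
In km: r₁ = 1.64 × 1.496×10^8 = 2.45344×10^8 km; r₂ = 3.75 × 1.496×10^8 = 5.610×10^8 km.
Semi-major axis of the transfer orbit: a_t = (2.45344×10^8 + 5.610×10^8)/2 = 4.03172×10^8 km.
At r₁ the circular-orbit speed is v₁ = √(μ/r₁) = 23.2837 km/s.
On the transfer ellipse at r₁, vis-viva gives v_p = √[μ(2/r₁ − 1/a_t)] = 27.4655 km/s.
First burn Δv₁ = |v_p − v₁| = 4.182 km/s.
At r₂, v₂ = √(μ/r₂) = 15.398 km/s.
Transfer-orbit speed at r₂: v_a = √[μ(2/r₂ − 1/a_t)] = 12.012 km/s.
Second burn Δv₂ = |v₂ − v_a| = 3.386 km/s.
Δv = Δv₁ + Δv₂ = 4.182 + 3.386 = 7.568 km/s.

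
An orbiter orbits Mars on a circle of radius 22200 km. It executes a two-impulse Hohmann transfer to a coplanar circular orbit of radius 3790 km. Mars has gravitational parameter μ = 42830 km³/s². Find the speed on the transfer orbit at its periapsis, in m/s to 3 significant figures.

The Hohmann ellipse has a_t = (r₁ + r₂)/2 = 12995 km.
At periapsis, r = 3790 km.
Applying v² = μ(2/r − 1/a_t): v = 4.394 km/s.

v = 4390 m/s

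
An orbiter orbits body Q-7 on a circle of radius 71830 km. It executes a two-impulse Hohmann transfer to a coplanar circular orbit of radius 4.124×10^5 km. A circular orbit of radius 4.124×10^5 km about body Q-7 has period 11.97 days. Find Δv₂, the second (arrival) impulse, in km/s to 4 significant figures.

From Kepler's third law T² = 4π²r³/μ at r = 4.124×10^5 km, T = 11.97 days = 11.97 × 86400 s = 1.034208×10^6 s: μ = 4π²r³/T² = 2.58881×10^6 km³/s².
Transfer-ellipse semi-major axis a_t = (r₁ + r₂)/2 = (71830 + 4.124×10^5)/2 = 2.42115×10^5 km.
Circular speed at r = 4.124×10^5 km: v_c = √(μ/r) = 2.5055 km/s.
Transfer-orbit speed at the same r (vis-viva, a = a_t): v_t = √[μ(2/r − 1/a_t)] = 1.3647 km/s.
Δv₂ = |v_t − v_c| = |1.3647 − 2.5055| = 1.141 km/s.

Δv₂ = 1.141 km/s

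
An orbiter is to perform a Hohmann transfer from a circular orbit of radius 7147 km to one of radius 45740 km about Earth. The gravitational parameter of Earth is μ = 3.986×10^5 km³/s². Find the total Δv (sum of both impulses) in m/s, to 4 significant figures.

Δv = 3771 m/s

Transfer-ellipse semi-major axis a_t = (r₁ + r₂)/2 = (7147 + 45740)/2 = 26443.5 km.
At r₁ the circular-orbit speed is v₁ = √(μ/r₁) = 7.468 km/s.
On the transfer ellipse at r₁, vis-viva equation gives v_p = √[μ(2/r₁ − 1/a_t)] = 9.822 km/s.
First burn Δv₁ = |v_p − v₁| = 2.354 km/s.
At r₂, v₂ = √(μ/r₂) = 2.952 km/s.
Transfer-orbit speed at r₂: v_a = √[μ(2/r₂ − 1/a_t)] = 1.535 km/s.
Second burn Δv₂ = |v₂ − v_a| = 1.417 km/s.
Total Δv = Δv₁ + Δv₂ = 3.771 km/s.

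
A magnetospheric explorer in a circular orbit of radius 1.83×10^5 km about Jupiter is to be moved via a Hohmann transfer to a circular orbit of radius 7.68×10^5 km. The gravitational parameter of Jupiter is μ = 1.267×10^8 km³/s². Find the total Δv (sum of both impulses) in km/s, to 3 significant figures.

Δv = 12.0 km/s

Transfer-ellipse semi-major axis a_t = (r₁ + r₂)/2 = (1.830×10^5 + 7.680×10^5)/2 = 4.755×10^5 km.
Circular speed at r₁: v₁ = √(μ/r₁) = √(1.267×10^8/1.830×10^5) = 26.3125 km/s.
On the transfer ellipse at r₁, vis-viva equation gives v_p = √[μ(2/r₁ − 1/a_t)] = 33.4401 km/s.
First burn Δv₁ = |v_p − v₁| = 7.128 km/s.
Circular speed at r₂: v₂ = √(μ/r₂) = 12.844 km/s.
Transfer-orbit speed at r₂: v_a = √[μ(2/r₂ − 1/a_t)] = 7.9682 km/s.
Second burn Δv₂ = |v₂ − v_a| = 4.876 km/s.
Total Δv = Δv₁ + Δv₂ = 12.00 km/s.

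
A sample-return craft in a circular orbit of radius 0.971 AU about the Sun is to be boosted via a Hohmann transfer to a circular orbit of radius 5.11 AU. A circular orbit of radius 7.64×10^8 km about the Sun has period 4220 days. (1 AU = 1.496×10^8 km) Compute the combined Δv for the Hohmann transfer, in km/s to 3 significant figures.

From Kepler's third law T² = 4π²r³/μ at r = 7.64×10^8 km, T = 4220 days = 4220 × 86400 s = 3.64608×10^8 s: μ = 4π²r³/T² = 1.32430×10^11 km³/s².
In km: r₁ = 0.971 × 1.496×10^8 = 1.452616×10^8 km; r₂ = 5.11 × 1.496×10^8 = 7.64456×10^8 km.
Transfer-ellipse semi-major axis a_t = (r₁ + r₂)/2 = (1.452616×10^8 + 7.64456×10^8)/2 = 4.548588×10^8 km.
Circular speed at r₁: v₁ = √(μ/r₁) = √(1.32430×10^11/1.452616×10^8) = 30.194 km/s.
Transfer-orbit speed at r₁ (vis-viva equation): v_p = √[μ(2/r₁ − 1/a_t)] = 39.143 km/s.
First burn Δv₁ = |v_p − v₁| = 8.949 km/s.
At r₂, v₂ = √(μ/r₂) = 13.162 km/s.
Transfer-orbit speed at r₂: v_a = √[μ(2/r₂ − 1/a_t)] = 7.4380 km/s.
Second burn Δv₂ = |v₂ − v_a| = 5.724 km/s.
Total Δv = Δv₁ + Δv₂ = 14.67 km/s.

Δv = 14.7 km/s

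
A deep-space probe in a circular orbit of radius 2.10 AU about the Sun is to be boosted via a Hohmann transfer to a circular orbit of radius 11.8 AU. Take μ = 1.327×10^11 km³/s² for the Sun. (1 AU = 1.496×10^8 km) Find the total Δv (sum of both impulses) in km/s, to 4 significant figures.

Δv = 10.13 km/s

In km: r₁ = 2.10 × 1.496×10^8 = 3.1416×10^8 km; r₂ = 11.8 × 1.496×10^8 = 1.76528×10^9 km.
Transfer-ellipse semi-major axis a_t = (r₁ + r₂)/2 = (3.1416×10^8 + 1.76528×10^9)/2 = 1.03972×10^9 km.
Circular speed at r₁: v₁ = √(μ/r₁) = √(1.327×10^11/3.1416×10^8) = 20.552 km/s.
Transfer-orbit speed at r₁ (vis-viva equation): v_p = √[μ(2/r₁ − 1/a_t)] = 26.780 km/s.
First burn Δv₁ = |v_p − v₁| = 6.228 km/s.
At r₂, v₂ = √(μ/r₂) = 8.670 km/s.
Transfer-orbit speed at r₂: v_a = √[μ(2/r₂ − 1/a_t)] = 4.766 km/s.
Second burn Δv₂ = |v₂ − v_a| = 3.904 km/s.
Δv = Δv₁ + Δv₂ = 6.228 + 3.904 = 10.13 km/s.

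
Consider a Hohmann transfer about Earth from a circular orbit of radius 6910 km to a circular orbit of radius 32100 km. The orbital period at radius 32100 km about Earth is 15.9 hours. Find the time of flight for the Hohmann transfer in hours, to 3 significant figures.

t = 3.77 hours

From Kepler's third law T² = 4π²r³/μ at r = 32100 km, T = 15.9 hours = 15.9 × 3600 s = 57240 s: μ = 4π²r³/T² = 3.98543×10^5 km³/s².
Transfer-ellipse semi-major axis a_t = (r₁ + r₂)/2 = (6910 + 32100)/2 = 19505 km.
By Kepler's third law the transfer-orbit period is T = 2π√(a_t³/μ), so t = T/2 = 13560 s.
Converting: 13560 s ÷ 3600 s/hour = 3.77 hours.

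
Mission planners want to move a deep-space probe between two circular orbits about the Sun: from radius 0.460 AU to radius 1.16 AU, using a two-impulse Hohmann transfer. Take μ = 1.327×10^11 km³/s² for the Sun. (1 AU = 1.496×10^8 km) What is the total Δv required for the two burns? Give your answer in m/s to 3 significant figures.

In km: r₁ = 0.460 × 1.496×10^8 = 6.8816×10^7 km; r₂ = 1.16 × 1.496×10^8 = 1.73536×10^8 km.
Semi-major axis of the transfer orbit: a_t = (6.8816×10^7 + 1.73536×10^8)/2 = 1.21176×10^8 km.
At r₁ the circular-orbit speed is v₁ = √(μ/r₁) = 43.913 km/s.
On the transfer ellipse at r₁, vis-viva gives v_p = √[μ(2/r₁ − 1/a_t)] = 52.551 km/s.
First burn Δv₁ = |v_p − v₁| = 8.638 km/s.
Circular speed at r₂: v₂ = √(μ/r₂) = 27.653 km/s.
Transfer-orbit speed at r₂: v_a = √[μ(2/r₂ − 1/a_t)] = 20.839 km/s.
Second burn Δv₂ = |v₂ − v_a| = 6.814 km/s.
Total Δv = Δv₁ + Δv₂ = 15.45 km/s.

Δv = 15500 m/s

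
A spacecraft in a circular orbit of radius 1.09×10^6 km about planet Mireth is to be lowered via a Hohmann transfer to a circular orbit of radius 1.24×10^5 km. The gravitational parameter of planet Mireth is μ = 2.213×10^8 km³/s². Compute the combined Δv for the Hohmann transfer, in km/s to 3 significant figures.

Δv = 22.2 km/s

The Hohmann ellipse has a_t = (r₁ + r₂)/2 = 6.070×10^5 km.
Circular speed at r₁: v₁ = √(μ/r₁) = √(2.213×10^8/1.090×10^6) = 14.2488 km/s.
Transfer-orbit speed at r₁ (vis-viva equation): v_a = √[μ(2/r₁ − 1/a_t)] = 6.44012 km/s.
First burn Δv₁ = |v_a − v₁| = 7.8087 km/s.
Circular speed at r₂: v₂ = √(μ/r₂) = 42.2454 km/s.
Transfer-orbit speed at r₂: v_p = √[μ(2/r₂ − 1/a_t)] = 56.6107 km/s.
Second burn Δv₂ = |v₂ − v_p| = 14.365 km/s.
Δv = Δv₁ + Δv₂ = 7.8087 + 14.365 = 22.17 km/s.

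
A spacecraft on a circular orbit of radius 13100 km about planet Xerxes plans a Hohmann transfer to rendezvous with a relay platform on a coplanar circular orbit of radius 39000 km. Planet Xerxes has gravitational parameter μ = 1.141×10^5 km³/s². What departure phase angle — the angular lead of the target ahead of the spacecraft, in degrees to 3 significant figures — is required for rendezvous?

φ = 81.7°

Semi-major axis of the transfer orbit: a_t = (13100 + 39000)/2 = 26050 km.
The half-period of the transfer ellipse is t = π√(a_t³/μ) = 39100 s.
The target's mean motion on its circular orbit is ω₂ = √(μ/r₂³) = 4.386×10^-5 rad/s.
Angle swept by the target during transfer: ω₂·t = 1.715 rad = 98.26°.
The spacecraft traverses 180° on the transfer ellipse, so the target must lead by 180° − 98.26° = 81.7°.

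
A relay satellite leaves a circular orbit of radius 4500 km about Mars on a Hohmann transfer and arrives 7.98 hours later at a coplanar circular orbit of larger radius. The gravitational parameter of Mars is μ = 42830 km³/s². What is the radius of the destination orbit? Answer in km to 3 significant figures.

Transfer time t = 7.98 hours = 28728 s, and t = π√(a_t³/μ).
So a_t = (μ t²/π²)^(1/3) = (42830 × (28728)² / π²)^(1/3) = 15300 km.
Since a_t = (r₁ + r₂)/2, r₂ = 2a_t − r₁ = 2×15300 − 4500 = 26100 km.

r₂ = 26100 km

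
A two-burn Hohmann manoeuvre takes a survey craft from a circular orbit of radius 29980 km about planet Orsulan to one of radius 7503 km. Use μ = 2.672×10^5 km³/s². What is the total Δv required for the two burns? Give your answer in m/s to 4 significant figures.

The Hohmann ellipse has a_t = (r₁ + r₂)/2 = 18741.5 km.
At r₁ the circular-orbit speed is v₁ = √(μ/r₁) = 2.9854 km/s.
Transfer-orbit speed at r₁ (vis-viva): v_a = √[μ(2/r₁ − 1/a_t)] = 1.8889 km/s.
First burn Δv₁ = |v_a − v₁| = 1.0965 km/s.
At r₂, v₂ = √(μ/r₂) = 5.9676 km/s.
Transfer-orbit speed at r₂: v_p = √[μ(2/r₂ − 1/a_t)] = 7.5477 km/s.
Second burn Δv₂ = |v₂ − v_p| = 1.5801 km/s.
Total Δv = Δv₁ + Δv₂ = 2.677 km/s.

Δv = 2677 m/s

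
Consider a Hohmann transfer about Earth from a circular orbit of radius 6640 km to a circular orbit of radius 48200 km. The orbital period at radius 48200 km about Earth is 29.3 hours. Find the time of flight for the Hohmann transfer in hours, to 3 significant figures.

t = 6.29 hours

From Kepler's third law T² = 4π²r³/μ at r = 48200 km, T = 29.3 hours = 29.3 × 3600 s = 1.0548×10^5 s: μ = 4π²r³/T² = 3.97338×10^5 km³/s².
Transfer-ellipse semi-major axis a_t = (r₁ + r₂)/2 = (6640 + 48200)/2 = 27420 km.
Half the transfer-orbit period gives t = π√(a_t³/μ) = 22630 s.
Converting: 22630 s ÷ 3600 s/hour = 6.29 hours.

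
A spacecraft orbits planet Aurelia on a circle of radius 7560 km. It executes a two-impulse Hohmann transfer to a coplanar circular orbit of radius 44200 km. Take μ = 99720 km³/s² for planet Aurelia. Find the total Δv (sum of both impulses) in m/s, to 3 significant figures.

Δv = 1800 m/s

Semi-major axis of the transfer orbit: a_t = (7560 + 44200)/2 = 25880 km.
At r₁ the circular-orbit speed is v₁ = √(μ/r₁) = 3.63187 km/s.
Transfer-orbit speed at r₁ (vis-viva): v_p = √[μ(2/r₁ − 1/a_t)] = 4.74634 km/s.
First burn Δv₁ = |v_p − v₁| = 1.1145 km/s.
At r₂, v₂ = √(μ/r₂) = 1.502035 km/s.
Transfer-orbit speed at r₂: v_a = √[μ(2/r₂ − 1/a_t)] = 0.8118182 km/s.
Second burn Δv₂ = |v₂ − v_a| = 0.69022 km/s.
Total Δv = Δv₁ + Δv₂ = 1.805 km/s.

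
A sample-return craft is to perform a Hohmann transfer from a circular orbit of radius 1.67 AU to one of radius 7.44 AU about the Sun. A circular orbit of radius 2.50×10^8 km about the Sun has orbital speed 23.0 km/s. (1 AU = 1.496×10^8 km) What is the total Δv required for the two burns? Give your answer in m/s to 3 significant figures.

From the circular-orbit relation v² = μ/r at r = 2.50×10^8 km: μ = v²r = (23.0)² × 2.50×10^8 = 1.32250×10^11 km³/s².
In km: r₁ = 1.67 × 1.496×10^8 = 2.49832×10^8 km; r₂ = 7.44 × 1.496×10^8 = 1.113024×10^9 km.
Semi-major axis of the transfer orbit: a_t = (2.49832×10^8 + 1.113024×10^9)/2 = 6.81428×10^8 km.
Circular speed at r₁: v₁ = √(μ/r₁) = √(1.32250×10^11/2.49832×10^8) = 23.008 km/s.
Transfer-orbit speed at r₁ (v² = μ(2/r − 1/a)): v_p = √[μ(2/r₁ − 1/a_t)] = 29.405 km/s.
First burn Δv₁ = |v_p − v₁| = 6.397 km/s.
Circular speed at r₂: v₂ = √(μ/r₂) = 10.90 km/s.
Transfer-orbit speed at r₂: v_a = √[μ(2/r₂ − 1/a_t)] = 6.600 km/s.
Second burn Δv₂ = |v₂ − v_a| = 4.300 km/s.
Total Δv = Δv₁ + Δv₂ = 10.70 km/s.

Δv = 10700 m/s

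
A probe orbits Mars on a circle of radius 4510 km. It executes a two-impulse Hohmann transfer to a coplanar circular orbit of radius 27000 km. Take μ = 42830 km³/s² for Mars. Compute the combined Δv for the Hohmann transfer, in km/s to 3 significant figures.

Δv = 1.54 km/s

The Hohmann ellipse has a_t = (r₁ + r₂)/2 = 15755 km.
At r₁ the circular-orbit speed is v₁ = √(μ/r₁) = 3.0817 km/s.
On the transfer ellipse at r₁, v² = μ(2/r − 1/a) gives v_p = √[μ(2/r₁ − 1/a_t)] = 4.0342 km/s.
First burn Δv₁ = |v_p − v₁| = 0.9525 km/s.
At r₂, v₂ = √(μ/r₂) = 1.2595 km/s.
Transfer-orbit speed at r₂: v_a = √[μ(2/r₂ − 1/a_t)] = 0.67386 km/s.
Second burn Δv₂ = |v₂ − v_a| = 0.5856 km/s.
Total Δv = Δv₁ + Δv₂ = 1.538 km/s.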